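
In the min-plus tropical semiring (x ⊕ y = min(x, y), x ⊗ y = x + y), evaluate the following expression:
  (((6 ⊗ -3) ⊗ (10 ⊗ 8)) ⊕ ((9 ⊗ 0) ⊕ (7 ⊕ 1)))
(((6 ⊗ -3) ⊗ (10 ⊗ 8)) ⊕ ((9 ⊗ 0) ⊕ (7 ⊕ 1))) = 1

Expand innermost to outermost. Recall ⊕ takes the minimum of its arguments and ⊗ takes their sum. Working out the expression (((6 ⊗ -3) ⊗ (10 ⊗ 8)) ⊕ ((9 ⊗ 0) ⊕ (7 ⊕ 1))) gives 1.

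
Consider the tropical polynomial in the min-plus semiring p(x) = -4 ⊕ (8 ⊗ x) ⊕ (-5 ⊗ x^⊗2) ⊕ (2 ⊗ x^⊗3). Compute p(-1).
p(-1) = -7

A tropical monomial a ⊗ x^⊗i evaluates to a + i · x. Evaluating each term at x = -1:
  Term 0 contributes -4 + 0 · -1 = -4
  Term 1 contributes 8 + 1 · -1 = 7
  Term 2 contributes -5 + 2 · -1 = -7
  Term 3 contributes 2 + 3 · -1 = -1
p(-1) = ⊕ of these = min[-4, 7, -7, -1] = -7.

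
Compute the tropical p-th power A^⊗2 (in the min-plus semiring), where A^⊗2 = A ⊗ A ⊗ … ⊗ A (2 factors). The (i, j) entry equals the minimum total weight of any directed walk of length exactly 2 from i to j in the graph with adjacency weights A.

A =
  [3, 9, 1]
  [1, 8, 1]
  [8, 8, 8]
A^⊗2 =
  [6, 9, 4]
  [4, 9, 2]
  [9, 16, 9]

Each entry (A^⊗2)_ij equals the minimum over all length-2 walks i = v_0 → v_1 → … → v_2 = j of Σ_t A[v_t][v_{t+1}]. For example, for (i, j) = (0, 2) we minimise over 3 possible intermediate vertex sequences; the minimum is 4, attained along the walk 0 → 0 → 2.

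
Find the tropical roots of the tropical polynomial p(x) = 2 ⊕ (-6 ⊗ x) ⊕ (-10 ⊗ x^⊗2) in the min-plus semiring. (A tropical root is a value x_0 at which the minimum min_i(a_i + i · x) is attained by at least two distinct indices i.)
Roots: {4, 8}

Each tropical root is a break point of the lower envelope of the lines y = a_i + i · x (there are 3 lines, with slopes 0, 1, ..., 2). Only the lines that attain the minimum somewhere contribute to roots; other lines are dominated. Here the surviving (envelope) indices are i = 2, i = 1, i = 0.
Intersections between consecutive envelope lines give the roots: for adjacent envelope indices i < j the intersection is x = (a_i − a_j) / (j − i). Reading off the sorted break points: {4, 8}.
Verification: at each break x_0, at least two indices attain the minimum of min_i(a_i + i · x_0).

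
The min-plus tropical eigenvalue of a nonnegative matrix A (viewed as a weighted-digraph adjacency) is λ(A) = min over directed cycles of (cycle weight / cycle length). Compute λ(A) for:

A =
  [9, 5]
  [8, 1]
λ(A) = 1

Enumerate directed cycles and compute their means (weight / length). Sample:
  cycle 0 → 0: weight = 9, length = 1, mean = 9/1 ≈ 9.000
  cycle 1 → 1: weight = 1, length = 1, mean = 1/1 ≈ 1.000
  cycle 0 → 1 → 0: weight = 13, length = 2, mean = 13/2 ≈ 6.500
  cycle 1 → 0 → 1: weight = 13, length = 2, mean = 13/2 ≈ 6.500
Minimum mean = 1.000, attained e.g. along the cycle 1 → 1 with weight 1 and length 1. So λ(A) = 1/1 = 1.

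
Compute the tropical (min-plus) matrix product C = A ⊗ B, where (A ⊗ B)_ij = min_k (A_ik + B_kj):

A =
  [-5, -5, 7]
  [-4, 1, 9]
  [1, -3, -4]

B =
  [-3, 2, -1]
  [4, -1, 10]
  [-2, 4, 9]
A ⊗ B =
  [-8, -6, -6]
  [-7, -2, -5]
  [-6, -4, 0]

Apply the min-plus product entry-by-entry:
  C[0][0] = min over k of (A[0][0] + B[0][0] = -5 + -3 = -8, A[0][1] + B[1][0] = -5 + 4 = -1, A[0][2] + B[2][0] = 7 + -2 = 5) = -8 (attained at k = 0)
  C[0][1] = min over k of (A[0][0] + B[0][1] = -5 + 2 = -3, A[0][1] + B[1][1] = -5 + -1 = -6, A[0][2] + B[2][1] = 7 + 4 = 11) = -6 (attained at k = 1)
  C[0][2] = min over k of (A[0][0] + B[0][2] = -5 + -1 = -6, A[0][1] + B[1][2] = -5 + 10 = 5, A[0][2] + B[2][2] = 7 + 9 = 16) = -6 (attained at k = 0)
  C[1][0] = min over k of (A[1][0] + B[0][0] = -4 + -3 = -7, A[1][1] + B[1][0] = 1 + 4 = 5, A[1][2] + B[2][0] = 9 + -2 = 7) = -7 (attained at k = 0)
  C[1][1] = min over k of (A[1][0] + B[0][1] = -4 + 2 = -2, A[1][1] + B[1][1] = 1 + -1 = 0, A[1][2] + B[2][1] = 9 + 4 = 13) = -2 (attained at k = 0)
  C[1][2] = min over k of (A[1][0] + B[0][2] = -4 + -1 = -5, A[1][1] + B[1][2] = 1 + 10 = 11, A[1][2] + B[2][2] = 9 + 9 = 18) = -5 (attained at k = 0)
  C[2][0] = min over k of (A[2][0] + B[0][0] = 1 + -3 = -2, A[2][1] + B[1][0] = -3 + 4 = 1, A[2][2] + B[2][0] = -4 + -2 = -6) = -6 (attained at k = 2)
  C[2][1] = min over k of (A[2][0] + B[0][1] = 1 + 2 = 3, A[2][1] + B[1][1] = -3 + -1 = -4, A[2][2] + B[2][1] = -4 + 4 = 0) = -4 (attained at k = 1)
  C[2][2] = min over k of (A[2][0] + B[0][2] = 1 + -1 = 0, A[2][1] + B[1][2] = -3 + 10 = 7, A[2][2] + B[2][2] = -4 + 9 = 5) = 0 (attained at k = 0)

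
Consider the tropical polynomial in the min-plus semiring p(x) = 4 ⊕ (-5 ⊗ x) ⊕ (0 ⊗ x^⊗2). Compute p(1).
p(1) = -4

A tropical monomial a ⊗ x^⊗i evaluates to a + i · x. Evaluating each term at x = 1:
  Term 0 contributes 4 + 0 · 1 = 4
  Term 1 contributes -5 + 1 · 1 = -4
  Term 2 contributes 0 + 2 · 1 = 2
p(1) = ⊕ of these = min[4, -4, 2] = -4.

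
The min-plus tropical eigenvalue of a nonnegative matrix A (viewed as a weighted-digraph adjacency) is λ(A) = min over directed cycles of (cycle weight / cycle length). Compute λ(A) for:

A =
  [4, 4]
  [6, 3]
λ(A) = 3

Enumerate directed cycles and compute their means (weight / length). Sample:
  cycle 0 → 0: weight = 4, length = 1, mean = 4/1 ≈ 4.000
  cycle 1 → 1: weight = 3, length = 1, mean = 3/1 ≈ 3.000
  cycle 0 → 1 → 0: weight = 10, length = 2, mean = 10/2 ≈ 5.000
  cycle 1 → 0 → 1: weight = 10, length = 2, mean = 10/2 ≈ 5.000
Minimum mean = 3.000, attained e.g. along the cycle 1 → 1 with weight 3 and length 1. So λ(A) = 3/1 = 3.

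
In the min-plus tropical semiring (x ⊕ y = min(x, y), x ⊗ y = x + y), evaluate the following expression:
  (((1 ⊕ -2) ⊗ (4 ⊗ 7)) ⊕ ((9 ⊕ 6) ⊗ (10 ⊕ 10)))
(((1 ⊕ -2) ⊗ (4 ⊗ 7)) ⊕ ((9 ⊕ 6) ⊗ (10 ⊕ 10))) = 9

Expand innermost to outermost. Recall ⊕ takes the minimum of its arguments and ⊗ takes their sum. Working out the expression (((1 ⊕ -2) ⊗ (4 ⊗ 7)) ⊕ ((9 ⊕ 6) ⊗ (10 ⊕ 10))) gives 9.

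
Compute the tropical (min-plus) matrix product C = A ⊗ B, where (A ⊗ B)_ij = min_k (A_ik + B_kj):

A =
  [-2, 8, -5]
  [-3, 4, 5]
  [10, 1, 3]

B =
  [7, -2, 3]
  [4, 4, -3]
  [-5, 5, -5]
A ⊗ B =
  [-10, -4, -10]
  [0, -5, 0]
  [-2, 5, -2]

Apply the min-plus product entry-by-entry:
  C[0][0] = min over k of (A[0][0] + B[0][0] = -2 + 7 = 5, A[0][1] + B[1][0] = 8 + 4 = 12, A[0][2] + B[2][0] = -5 + -5 = -10) = -10 (attained at k = 2)
  C[0][1] = min over k of (A[0][0] + B[0][1] = -2 + -2 = -4, A[0][1] + B[1][1] = 8 + 4 = 12, A[0][2] + B[2][1] = -5 + 5 = 0) = -4 (attained at k = 0)
  C[0][2] = min over k of (A[0][0] + B[0][2] = -2 + 3 = 1, A[0][1] + B[1][2] = 8 + -3 = 5, A[0][2] + B[2][2] = -5 + -5 = -10) = -10 (attained at k = 2)
  C[1][0] = min over k of (A[1][0] + B[0][0] = -3 + 7 = 4, A[1][1] + B[1][0] = 4 + 4 = 8, A[1][2] + B[2][0] = 5 + -5 = 0) = 0 (attained at k = 2)
  C[1][1] = min over k of (A[1][0] + B[0][1] = -3 + -2 = -5, A[1][1] + B[1][1] = 4 + 4 = 8, A[1][2] + B[2][1] = 5 + 5 = 10) = -5 (attained at k = 0)
  C[1][2] = min over k of (A[1][0] + B[0][2] = -3 + 3 = 0, A[1][1] + B[1][2] = 4 + -3 = 1, A[1][2] + B[2][2] = 5 + -5 = 0) = 0 (attained at k = 0)
  C[2][0] = min over k of (A[2][0] + B[0][0] = 10 + 7 = 17, A[2][1] + B[1][0] = 1 + 4 = 5, A[2][2] + B[2][0] = 3 + -5 = -2) = -2 (attained at k = 2)
  C[2][1] = min over k of (A[2][0] + B[0][1] = 10 + -2 = 8, A[2][1] + B[1][1] = 1 + 4 = 5, A[2][2] + B[2][1] = 3 + 5 = 8) = 5 (attained at k = 1)
  C[2][2] = min over k of (A[2][0] + B[0][2] = 10 + 3 = 13, A[2][1] + B[1][2] = 1 + -3 = -2, A[2][2] + B[2][2] = 3 + -5 = -2) = -2 (attained at k = 1)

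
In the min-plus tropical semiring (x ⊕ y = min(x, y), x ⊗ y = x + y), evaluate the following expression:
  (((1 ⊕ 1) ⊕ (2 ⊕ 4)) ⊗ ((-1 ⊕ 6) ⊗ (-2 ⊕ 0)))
(((1 ⊕ 1) ⊕ (2 ⊕ 4)) ⊗ ((-1 ⊕ 6) ⊗ (-2 ⊕ 0))) = -2

Expand innermost to outermost. Recall ⊕ takes the minimum of its arguments and ⊗ takes their sum. Working out the expression (((1 ⊕ 1) ⊕ (2 ⊕ 4)) ⊗ ((-1 ⊕ 6) ⊗ (-2 ⊕ 0))) gives -2.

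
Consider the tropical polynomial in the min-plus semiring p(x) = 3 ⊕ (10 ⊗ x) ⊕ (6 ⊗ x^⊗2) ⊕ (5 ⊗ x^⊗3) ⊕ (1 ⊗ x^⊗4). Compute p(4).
p(4) = 3

A tropical monomial a ⊗ x^⊗i evaluates to a + i · x. Evaluating each term at x = 4:
  Term 0 contributes 3 + 0 · 4 = 3
  Term 1 contributes 10 + 1 · 4 = 14
  Term 2 contributes 6 + 2 · 4 = 14
  Term 3 contributes 5 + 3 · 4 = 17
  Term 4 contributes 1 + 4 · 4 = 17
p(4) = ⊕ of these = min[3, 14, 14, 17, 17] = 3.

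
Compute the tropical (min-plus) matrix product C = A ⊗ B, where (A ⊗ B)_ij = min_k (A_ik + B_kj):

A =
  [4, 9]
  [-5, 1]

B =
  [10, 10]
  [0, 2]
A ⊗ B =
  [9, 11]
  [1, 3]

Apply the min-plus product entry-by-entry:
  C[0][0] = min over k of (A[0][0] + B[0][0] = 4 + 10 = 14, A[0][1] + B[1][0] = 9 + 0 = 9) = 9 (attained at k = 1)
  C[0][1] = min over k of (A[0][0] + B[0][1] = 4 + 10 = 14, A[0][1] + B[1][1] = 9 + 2 = 11) = 11 (attained at k = 1)
  C[1][0] = min over k of (A[1][0] + B[0][0] = -5 + 10 = 5, A[1][1] + B[1][0] = 1 + 0 = 1) = 1 (attained at k = 1)
  C[1][1] = min over k of (A[1][0] + B[0][1] = -5 + 10 = 5, A[1][1] + B[1][1] = 1 + 2 = 3) = 3 (attained at k = 1)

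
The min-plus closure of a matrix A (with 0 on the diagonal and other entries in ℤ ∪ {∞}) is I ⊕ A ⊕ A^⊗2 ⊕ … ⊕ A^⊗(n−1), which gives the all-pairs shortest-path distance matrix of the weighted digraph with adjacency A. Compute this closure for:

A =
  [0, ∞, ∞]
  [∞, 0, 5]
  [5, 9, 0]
Closure =
  [0, ∞, ∞]
  [10, 0, 5]
  [5, 9, 0]

This is the Floyd-Warshall all-pairs shortest-path computation. For each intermediate vertex k = 0, 1, …, 2, update dist[i][j] ← min(dist[i][j], dist[i][k] + dist[k][j]). The final matrix gives, for each (i, j), the minimum total weight of any directed path from i to j (possibly empty when i = j).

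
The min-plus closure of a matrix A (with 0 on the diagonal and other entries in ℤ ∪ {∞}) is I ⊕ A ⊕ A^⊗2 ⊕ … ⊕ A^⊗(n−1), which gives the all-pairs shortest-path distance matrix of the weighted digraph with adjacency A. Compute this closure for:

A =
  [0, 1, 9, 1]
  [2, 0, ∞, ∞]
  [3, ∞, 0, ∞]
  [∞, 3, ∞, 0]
Closure =
  [0, 1, 9, 1]
  [2, 0, 11, 3]
  [3, 4, 0, 4]
  [5, 3, 14, 0]

This is the Floyd-Warshall all-pairs shortest-path computation. For each intermediate vertex k = 0, 1, …, 3, update dist[i][j] ← min(dist[i][j], dist[i][k] + dist[k][j]). The final matrix gives, for each (i, j), the minimum total weight of any directed path from i to j (possibly empty when i = j).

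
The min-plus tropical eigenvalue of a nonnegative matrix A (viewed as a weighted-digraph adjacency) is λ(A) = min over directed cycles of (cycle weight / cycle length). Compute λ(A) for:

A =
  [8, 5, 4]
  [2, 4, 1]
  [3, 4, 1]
λ(A) = 1

Enumerate directed cycles and compute their means (weight / length). Sample:
  cycle 0 → 0: weight = 8, length = 1, mean = 8/1 ≈ 8.000
  cycle 1 → 1: weight = 4, length = 1, mean = 4/1 ≈ 4.000
  cycle 2 → 2: weight = 1, length = 1, mean = 1/1 ≈ 1.000
  cycle 0 → 1 → 0: weight = 7, length = 2, mean = 7/2 ≈ 3.500
  cycle 0 → 2 → 0: weight = 7, length = 2, mean = 7/2 ≈ 3.500
  cycle 1 → 0 → 1: weight = 7, length = 2, mean = 7/2 ≈ 3.500
Minimum mean = 1.000, attained e.g. along the cycle 2 → 2 with weight 1 and length 1. So λ(A) = 1/1 = 1.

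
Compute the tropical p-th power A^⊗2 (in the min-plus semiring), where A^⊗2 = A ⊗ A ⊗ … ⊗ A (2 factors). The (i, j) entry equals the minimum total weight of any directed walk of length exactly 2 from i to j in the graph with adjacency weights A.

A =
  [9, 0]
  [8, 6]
A^⊗2 =
  [8, 6]
  [14, 8]

Each entry (A^⊗2)_ij equals the minimum over all length-2 walks i = v_0 → v_1 → … → v_2 = j of Σ_t A[v_t][v_{t+1}]. For example, for (i, j) = (0, 1) we minimise over 2 possible intermediate vertex sequences; the minimum is 6, attained along the walk 0 → 1 → 1.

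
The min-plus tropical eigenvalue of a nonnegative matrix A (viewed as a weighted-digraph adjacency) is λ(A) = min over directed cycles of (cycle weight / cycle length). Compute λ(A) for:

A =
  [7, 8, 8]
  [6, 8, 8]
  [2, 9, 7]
λ(A) = 5

Enumerate directed cycles and compute their means (weight / length). Sample:
  cycle 0 → 0: weight = 7, length = 1, mean = 7/1 ≈ 7.000
  cycle 1 → 1: weight = 8, length = 1, mean = 8/1 ≈ 8.000
  cycle 2 → 2: weight = 7, length = 1, mean = 7/1 ≈ 7.000
  cycle 0 → 1 → 0: weight = 14, length = 2, mean = 14/2 ≈ 7.000
  cycle 0 → 2 → 0: weight = 10, length = 2, mean = 10/2 ≈ 5.000
  cycle 1 → 0 → 1: weight = 14, length = 2, mean = 14/2 ≈ 7.000
Minimum mean = 5.000, attained e.g. along the cycle 0 → 2 → 0 with weight 10 and length 2. So λ(A) = 10/2 = 5.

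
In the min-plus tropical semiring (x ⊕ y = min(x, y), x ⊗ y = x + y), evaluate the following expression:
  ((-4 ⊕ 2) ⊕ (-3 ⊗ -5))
((-4 ⊕ 2) ⊕ (-3 ⊗ -5)) = -8

Expand innermost to outermost. Recall ⊕ takes the minimum of its arguments and ⊗ takes their sum. Working out the expression ((-4 ⊕ 2) ⊕ (-3 ⊗ -5)) gives -8.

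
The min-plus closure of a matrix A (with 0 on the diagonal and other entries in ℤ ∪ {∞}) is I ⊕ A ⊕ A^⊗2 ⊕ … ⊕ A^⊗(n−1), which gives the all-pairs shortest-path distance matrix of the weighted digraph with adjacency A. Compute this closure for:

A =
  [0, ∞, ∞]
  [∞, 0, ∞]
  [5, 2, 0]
Closure =
  [0, ∞, ∞]
  [∞, 0, ∞]
  [5, 2, 0]

This is the Floyd-Warshall all-pairs shortest-path computation. For each intermediate vertex k = 0, 1, …, 2, update dist[i][j] ← min(dist[i][j], dist[i][k] + dist[k][j]). The final matrix gives, for each (i, j), the minimum total weight of any directed path from i to j (possibly empty when i = j).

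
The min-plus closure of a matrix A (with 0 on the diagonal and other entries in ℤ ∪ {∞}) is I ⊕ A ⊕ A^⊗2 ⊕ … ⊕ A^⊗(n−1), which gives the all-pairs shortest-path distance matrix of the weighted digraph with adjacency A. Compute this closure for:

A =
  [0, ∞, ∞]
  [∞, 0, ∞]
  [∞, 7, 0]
Closure =
  [0, ∞, ∞]
  [∞, 0, ∞]
  [∞, 7, 0]

This is the Floyd-Warshall all-pairs shortest-path computation. For each intermediate vertex k = 0, 1, …, 2, update dist[i][j] ← min(dist[i][j], dist[i][k] + dist[k][j]). The final matrix gives, for each (i, j), the minimum total weight of any directed path from i to j (possibly empty when i = j).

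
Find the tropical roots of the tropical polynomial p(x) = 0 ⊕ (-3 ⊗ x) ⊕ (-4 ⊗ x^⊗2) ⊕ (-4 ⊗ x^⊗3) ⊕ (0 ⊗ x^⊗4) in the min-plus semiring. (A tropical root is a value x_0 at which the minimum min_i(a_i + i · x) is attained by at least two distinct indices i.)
Roots: {-4, 0, 1, 3}

Each tropical root is a break point of the lower envelope of the lines y = a_i + i · x (there are 5 lines, with slopes 0, 1, ..., 4). Only the lines that attain the minimum somewhere contribute to roots; other lines are dominated. Here the surviving (envelope) indices are i = 4, i = 3, i = 2, i = 1, i = 0.
Intersections between consecutive envelope lines give the roots: for adjacent envelope indices i < j the intersection is x = (a_i − a_j) / (j − i). Reading off the sorted break points: {-4, 0, 1, 3}.
Verification: at each break x_0, at least two indices attain the minimum of min_i(a_i + i · x_0).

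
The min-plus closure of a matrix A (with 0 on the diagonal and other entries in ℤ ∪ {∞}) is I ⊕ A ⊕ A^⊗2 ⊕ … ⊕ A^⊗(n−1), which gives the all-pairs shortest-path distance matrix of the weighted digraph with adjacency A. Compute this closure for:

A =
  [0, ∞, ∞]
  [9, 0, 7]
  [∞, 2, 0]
Closure =
  [0, ∞, ∞]
  [9, 0, 7]
  [11, 2, 0]

This is the Floyd-Warshall all-pairs shortest-path computation. For each intermediate vertex k = 0, 1, …, 2, update dist[i][j] ← min(dist[i][j], dist[i][k] + dist[k][j]). The final matrix gives, for each (i, j), the minimum total weight of any directed path from i to j (possibly empty when i = j).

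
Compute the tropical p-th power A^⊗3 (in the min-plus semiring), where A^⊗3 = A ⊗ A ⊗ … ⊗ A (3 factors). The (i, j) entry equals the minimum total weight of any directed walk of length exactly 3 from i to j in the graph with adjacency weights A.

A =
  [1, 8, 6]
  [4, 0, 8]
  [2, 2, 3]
A^⊗3 =
  [3, 8, 8]
  [4, 0, 8]
  [4, 2, 9]

Each entry (A^⊗3)_ij equals the minimum over all length-3 walks i = v_0 → v_1 → … → v_3 = j of Σ_t A[v_t][v_{t+1}]. For example, for (i, j) = (0, 2) we minimise over 9 possible intermediate vertex sequences; the minimum is 8, attained along the walk 0 → 0 → 0 → 2.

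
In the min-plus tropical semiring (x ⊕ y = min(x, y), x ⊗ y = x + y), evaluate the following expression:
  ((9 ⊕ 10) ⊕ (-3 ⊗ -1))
((9 ⊕ 10) ⊕ (-3 ⊗ -1)) = -4

Expand innermost to outermost. Recall ⊕ takes the minimum of its arguments and ⊗ takes their sum. Working out the expression ((9 ⊕ 10) ⊕ (-3 ⊗ -1)) gives -4.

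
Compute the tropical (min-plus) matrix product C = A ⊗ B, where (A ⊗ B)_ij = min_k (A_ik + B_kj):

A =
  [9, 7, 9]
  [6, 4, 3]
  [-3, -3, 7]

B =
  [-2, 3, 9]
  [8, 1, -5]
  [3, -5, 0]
A ⊗ B =
  [7, 4, 2]
  [4, -2, -1]
  [-5, -2, -8]

Apply the min-plus product entry-by-entry:
  C[0][0] = min over k of (A[0][0] + B[0][0] = 9 + -2 = 7, A[0][1] + B[1][0] = 7 + 8 = 15, A[0][2] + B[2][0] = 9 + 3 = 12) = 7 (attained at k = 0)
  C[0][1] = min over k of (A[0][0] + B[0][1] = 9 + 3 = 12, A[0][1] + B[1][1] = 7 + 1 = 8, A[0][2] + B[2][1] = 9 + -5 = 4) = 4 (attained at k = 2)
  C[0][2] = min over k of (A[0][0] + B[0][2] = 9 + 9 = 18, A[0][1] + B[1][2] = 7 + -5 = 2, A[0][2] + B[2][2] = 9 + 0 = 9) = 2 (attained at k = 1)
  C[1][0] = min over k of (A[1][0] + B[0][0] = 6 + -2 = 4, A[1][1] + B[1][0] = 4 + 8 = 12, A[1][2] + B[2][0] = 3 + 3 = 6) = 4 (attained at k = 0)
  C[1][1] = min over k of (A[1][0] + B[0][1] = 6 + 3 = 9, A[1][1] + B[1][1] = 4 + 1 = 5, A[1][2] + B[2][1] = 3 + -5 = -2) = -2 (attained at k = 2)
  C[1][2] = min over k of (A[1][0] + B[0][2] = 6 + 9 = 15, A[1][1] + B[1][2] = 4 + -5 = -1, A[1][2] + B[2][2] = 3 + 0 = 3) = -1 (attained at k = 1)
  C[2][0] = min over k of (A[2][0] + B[0][0] = -3 + -2 = -5, A[2][1] + B[1][0] = -3 + 8 = 5, A[2][2] + B[2][0] = 7 + 3 = 10) = -5 (attained at k = 0)
  C[2][1] = min over k of (A[2][0] + B[0][1] = -3 + 3 = 0, A[2][1] + B[1][1] = -3 + 1 = -2, A[2][2] + B[2][1] = 7 + -5 = 2) = -2 (attained at k = 1)
  C[2][2] = min over k of (A[2][0] + B[0][2] = -3 + 9 = 6, A[2][1] + B[1][2] = -3 + -5 = -8, A[2][2] + B[2][2] = 7 + 0 = 7) = -8 (attained at k = 1)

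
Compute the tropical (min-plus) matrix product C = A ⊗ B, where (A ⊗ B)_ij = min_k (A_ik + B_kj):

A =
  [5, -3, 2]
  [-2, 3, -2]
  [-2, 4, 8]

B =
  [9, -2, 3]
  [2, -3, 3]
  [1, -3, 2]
A ⊗ B =
  [-1, -6, 0]
  [-1, -5, 0]
  [6, -4, 1]

Apply the min-plus product entry-by-entry:
  C[0][0] = min over k of (A[0][0] + B[0][0] = 5 + 9 = 14, A[0][1] + B[1][0] = -3 + 2 = -1, A[0][2] + B[2][0] = 2 + 1 = 3) = -1 (attained at k = 1)
  C[0][1] = min over k of (A[0][0] + B[0][1] = 5 + -2 = 3, A[0][1] + B[1][1] = -3 + -3 = -6, A[0][2] + B[2][1] = 2 + -3 = -1) = -6 (attained at k = 1)
  C[0][2] = min over k of (A[0][0] + B[0][2] = 5 + 3 = 8, A[0][1] + B[1][2] = -3 + 3 = 0, A[0][2] + B[2][2] = 2 + 2 = 4) = 0 (attained at k = 1)
  C[1][0] = min over k of (A[1][0] + B[0][0] = -2 + 9 = 7, A[1][1] + B[1][0] = 3 + 2 = 5, A[1][2] + B[2][0] = -2 + 1 = -1) = -1 (attained at k = 2)
  C[1][1] = min over k of (A[1][0] + B[0][1] = -2 + -2 = -4, A[1][1] + B[1][1] = 3 + -3 = 0, A[1][2] + B[2][1] = -2 + -3 = -5) = -5 (attained at k = 2)
  C[1][2] = min over k of (A[1][0] + B[0][2] = -2 + 3 = 1, A[1][1] + B[1][2] = 3 + 3 = 6, A[1][2] + B[2][2] = -2 + 2 = 0) = 0 (attained at k = 2)
  C[2][0] = min over k of (A[2][0] + B[0][0] = -2 + 9 = 7, A[2][1] + B[1][0] = 4 + 2 = 6, A[2][2] + B[2][0] = 8 + 1 = 9) = 6 (attained at k = 1)
  C[2][1] = min over k of (A[2][0] + B[0][1] = -2 + -2 = -4, A[2][1] + B[1][1] = 4 + -3 = 1, A[2][2] + B[2][1] = 8 + -3 = 5) = -4 (attained at k = 0)
  C[2][2] = min over k of (A[2][0] + B[0][2] = -2 + 3 = 1, A[2][1] + B[1][2] = 4 + 3 = 7, A[2][2] + B[2][2] = 8 + 2 = 10) = 1 (attained at k = 0)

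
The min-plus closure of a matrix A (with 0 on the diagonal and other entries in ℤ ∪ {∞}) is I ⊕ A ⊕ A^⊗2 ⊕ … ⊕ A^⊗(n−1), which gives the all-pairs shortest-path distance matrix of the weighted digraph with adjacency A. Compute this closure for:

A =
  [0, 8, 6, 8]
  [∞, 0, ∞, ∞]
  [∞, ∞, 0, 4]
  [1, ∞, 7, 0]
Closure =
  [0, 8, 6, 8]
  [∞, 0, ∞, ∞]
  [5, 13, 0, 4]
  [1, 9, 7, 0]

This is the Floyd-Warshall all-pairs shortest-path computation. For each intermediate vertex k = 0, 1, …, 3, update dist[i][j] ← min(dist[i][j], dist[i][k] + dist[k][j]). The final matrix gives, for each (i, j), the minimum total weight of any directed path from i to j (possibly empty when i = j).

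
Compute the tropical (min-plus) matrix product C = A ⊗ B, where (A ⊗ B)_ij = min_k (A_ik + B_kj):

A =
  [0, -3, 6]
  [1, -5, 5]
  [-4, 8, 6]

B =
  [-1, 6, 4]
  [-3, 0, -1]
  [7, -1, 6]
A ⊗ B =
  [-6, -3, -4]
  [-8, -5, -6]
  [-5, 2, 0]

Apply the min-plus product entry-by-entry:
  C[0][0] = min over k of (A[0][0] + B[0][0] = 0 + -1 = -1, A[0][1] + B[1][0] = -3 + -3 = -6, A[0][2] + B[2][0] = 6 + 7 = 13) = -6 (attained at k = 1)
  C[0][1] = min over k of (A[0][0] + B[0][1] = 0 + 6 = 6, A[0][1] + B[1][1] = -3 + 0 = -3, A[0][2] + B[2][1] = 6 + -1 = 5) = -3 (attained at k = 1)
  C[0][2] = min over k of (A[0][0] + B[0][2] = 0 + 4 = 4, A[0][1] + B[1][2] = -3 + -1 = -4, A[0][2] + B[2][2] = 6 + 6 = 12) = -4 (attained at k = 1)
  C[1][0] = min over k of (A[1][0] + B[0][0] = 1 + -1 = 0, A[1][1] + B[1][0] = -5 + -3 = -8, A[1][2] + B[2][0] = 5 + 7 = 12) = -8 (attained at k = 1)
  C[1][1] = min over k of (A[1][0] + B[0][1] = 1 + 6 = 7, A[1][1] + B[1][1] = -5 + 0 = -5, A[1][2] + B[2][1] = 5 + -1 = 4) = -5 (attained at k = 1)
  C[1][2] = min over k of (A[1][0] + B[0][2] = 1 + 4 = 5, A[1][1] + B[1][2] = -5 + -1 = -6, A[1][2] + B[2][2] = 5 + 6 = 11) = -6 (attained at k = 1)
  C[2][0] = min over k of (A[2][0] + B[0][0] = -4 + -1 = -5, A[2][1] + B[1][0] = 8 + -3 = 5, A[2][2] + B[2][0] = 6 + 7 = 13) = -5 (attained at k = 0)
  C[2][1] = min over k of (A[2][0] + B[0][1] = -4 + 6 = 2, A[2][1] + B[1][1] = 8 + 0 = 8, A[2][2] + B[2][1] = 6 + -1 = 5) = 2 (attained at k = 0)
  C[2][2] = min over k of (A[2][0] + B[0][2] = -4 + 4 = 0, A[2][1] + B[1][2] = 8 + -1 = 7, A[2][2] + B[2][2] = 6 + 6 = 12) = 0 (attained at k = 0)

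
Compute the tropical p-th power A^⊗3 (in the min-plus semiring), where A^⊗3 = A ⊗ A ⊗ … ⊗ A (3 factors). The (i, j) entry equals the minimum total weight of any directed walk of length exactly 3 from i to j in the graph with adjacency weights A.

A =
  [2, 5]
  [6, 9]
A^⊗3 =
  [6, 9]
  [10, 13]

Each entry (A^⊗3)_ij equals the minimum over all length-3 walks i = v_0 → v_1 → … → v_3 = j of Σ_t A[v_t][v_{t+1}]. For example, for (i, j) = (0, 1) we minimise over 4 possible intermediate vertex sequences; the minimum is 9, attained along the walk 0 → 0 → 0 → 1.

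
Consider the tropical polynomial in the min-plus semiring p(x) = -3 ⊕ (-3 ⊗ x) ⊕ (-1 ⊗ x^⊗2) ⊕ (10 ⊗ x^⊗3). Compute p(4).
p(4) = -3

A tropical monomial a ⊗ x^⊗i evaluates to a + i · x. Evaluating each term at x = 4:
  Term 0 contributes -3 + 0 · 4 = -3
  Term 1 contributes -3 + 1 · 4 = 1
  Term 2 contributes -1 + 2 · 4 = 7
  Term 3 contributes 10 + 3 · 4 = 22
p(4) = ⊕ of these = min[-3, 1, 7, 22] = -3.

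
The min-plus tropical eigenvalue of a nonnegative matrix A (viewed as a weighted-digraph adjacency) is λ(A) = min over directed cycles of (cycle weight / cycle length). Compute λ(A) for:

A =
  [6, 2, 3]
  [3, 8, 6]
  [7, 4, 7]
λ(A) = 5/2

Enumerate directed cycles and compute their means (weight / length). Sample:
  cycle 0 → 0: weight = 6, length = 1, mean = 6/1 ≈ 6.000
  cycle 1 → 1: weight = 8, length = 1, mean = 8/1 ≈ 8.000
  cycle 2 → 2: weight = 7, length = 1, mean = 7/1 ≈ 7.000
  cycle 0 → 1 → 0: weight = 5, length = 2, mean = 5/2 ≈ 2.500
  cycle 0 → 2 → 0: weight = 10, length = 2, mean = 10/2 ≈ 5.000
  cycle 1 → 0 → 1: weight = 5, length = 2, mean = 5/2 ≈ 2.500
Minimum mean = 2.500, attained e.g. along the cycle 0 → 1 → 0 with weight 5 and length 2. So λ(A) = 5/2 = 5/2.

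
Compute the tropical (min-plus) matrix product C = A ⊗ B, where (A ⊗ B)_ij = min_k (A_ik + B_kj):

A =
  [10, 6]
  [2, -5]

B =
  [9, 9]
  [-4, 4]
A ⊗ B =
  [2, 10]
  [-9, -1]

Apply the min-plus product entry-by-entry:
  C[0][0] = min over k of (A[0][0] + B[0][0] = 10 + 9 = 19, A[0][1] + B[1][0] = 6 + -4 = 2) = 2 (attained at k = 1)
  C[0][1] = min over k of (A[0][0] + B[0][1] = 10 + 9 = 19, A[0][1] + B[1][1] = 6 + 4 = 10) = 10 (attained at k = 1)
  C[1][0] = min over k of (A[1][0] + B[0][0] = 2 + 9 = 11, A[1][1] + B[1][0] = -5 + -4 = -9) = -9 (attained at k = 1)
  C[1][1] = min over k of (A[1][0] + B[0][1] = 2 + 9 = 11, A[1][1] + B[1][1] = -5 + 4 = -1) = -1 (attained at k = 1)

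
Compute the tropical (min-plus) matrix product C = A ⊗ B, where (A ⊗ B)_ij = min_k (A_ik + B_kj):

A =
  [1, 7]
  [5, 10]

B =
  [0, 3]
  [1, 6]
A ⊗ B =
  [1, 4]
  [5, 8]

Apply the min-plus product entry-by-entry:
  C[0][0] = min over k of (A[0][0] + B[0][0] = 1 + 0 = 1, A[0][1] + B[1][0] = 7 + 1 = 8) = 1 (attained at k = 0)
  C[0][1] = min over k of (A[0][0] + B[0][1] = 1 + 3 = 4, A[0][1] + B[1][1] = 7 + 6 = 13) = 4 (attained at k = 0)
  C[1][0] = min over k of (A[1][0] + B[0][0] = 5 + 0 = 5, A[1][1] + B[1][0] = 10 + 1 = 11) = 5 (attained at k = 0)
  C[1][1] = min over k of (A[1][0] + B[0][1] = 5 + 3 = 8, A[1][1] + B[1][1] = 10 + 6 = 16) = 8 (attained at k = 0)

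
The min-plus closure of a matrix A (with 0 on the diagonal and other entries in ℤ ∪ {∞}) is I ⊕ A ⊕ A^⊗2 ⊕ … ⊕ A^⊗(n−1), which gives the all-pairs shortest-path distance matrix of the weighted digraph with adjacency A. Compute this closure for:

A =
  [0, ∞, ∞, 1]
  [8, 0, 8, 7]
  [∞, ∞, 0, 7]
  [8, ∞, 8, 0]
Closure =
  [0, ∞, 9, 1]
  [8, 0, 8, 7]
  [15, ∞, 0, 7]
  [8, ∞, 8, 0]

This is the Floyd-Warshall all-pairs shortest-path computation. For each intermediate vertex k = 0, 1, …, 3, update dist[i][j] ← min(dist[i][j], dist[i][k] + dist[k][j]). The final matrix gives, for each (i, j), the minimum total weight of any directed path from i to j (possibly empty when i = j).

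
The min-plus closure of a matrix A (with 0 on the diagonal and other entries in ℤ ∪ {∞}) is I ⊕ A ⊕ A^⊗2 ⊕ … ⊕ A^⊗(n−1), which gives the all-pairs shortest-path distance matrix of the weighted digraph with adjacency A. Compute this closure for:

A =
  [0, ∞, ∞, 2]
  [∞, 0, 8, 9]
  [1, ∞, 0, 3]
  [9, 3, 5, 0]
Closure =
  [0, 5, 7, 2]
  [9, 0, 8, 9]
  [1, 6, 0, 3]
  [6, 3, 5, 0]

This is the Floyd-Warshall all-pairs shortest-path computation. For each intermediate vertex k = 0, 1, …, 3, update dist[i][j] ← min(dist[i][j], dist[i][k] + dist[k][j]). The final matrix gives, for each (i, j), the minimum total weight of any directed path from i to j (possibly empty when i = j).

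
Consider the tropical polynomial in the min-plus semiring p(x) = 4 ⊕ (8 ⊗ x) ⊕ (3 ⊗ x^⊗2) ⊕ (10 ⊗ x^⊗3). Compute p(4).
p(4) = 4

A tropical monomial a ⊗ x^⊗i evaluates to a + i · x. Evaluating each term at x = 4:
  Term 0 contributes 4 + 0 · 4 = 4
  Term 1 contributes 8 + 1 · 4 = 12
  Term 2 contributes 3 + 2 · 4 = 11
  Term 3 contributes 10 + 3 · 4 = 22
p(4) = ⊕ of these = min[4, 12, 11, 22] = 4.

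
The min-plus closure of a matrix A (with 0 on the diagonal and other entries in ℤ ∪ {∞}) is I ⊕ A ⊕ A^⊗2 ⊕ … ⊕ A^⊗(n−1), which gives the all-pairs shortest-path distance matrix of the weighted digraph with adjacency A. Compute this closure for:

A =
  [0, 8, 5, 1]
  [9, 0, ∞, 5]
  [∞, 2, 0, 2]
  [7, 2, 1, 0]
Closure =
  [0, 3, 2, 1]
  [9, 0, 6, 5]
  [9, 2, 0, 2]
  [7, 2, 1, 0]

This is the Floyd-Warshall all-pairs shortest-path computation. For each intermediate vertex k = 0, 1, …, 3, update dist[i][j] ← min(dist[i][j], dist[i][k] + dist[k][j]). The final matrix gives, for each (i, j), the minimum total weight of any directed path from i to j (possibly empty when i = j).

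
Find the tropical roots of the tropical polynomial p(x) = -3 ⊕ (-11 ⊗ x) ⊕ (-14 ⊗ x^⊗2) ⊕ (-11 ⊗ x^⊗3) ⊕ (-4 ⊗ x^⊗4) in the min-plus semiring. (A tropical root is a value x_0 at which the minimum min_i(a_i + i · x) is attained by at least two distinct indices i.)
Roots: {-7, -3, 3, 8}

Each tropical root is a break point of the lower envelope of the lines y = a_i + i · x (there are 5 lines, with slopes 0, 1, ..., 4). Only the lines that attain the minimum somewhere contribute to roots; other lines are dominated. Here the surviving (envelope) indices are i = 4, i = 3, i = 2, i = 1, i = 0.
Intersections between consecutive envelope lines give the roots: for adjacent envelope indices i < j the intersection is x = (a_i − a_j) / (j − i). Reading off the sorted break points: {-7, -3, 3, 8}.
Verification: at each break x_0, at least two indices attain the minimum of min_i(a_i + i · x_0).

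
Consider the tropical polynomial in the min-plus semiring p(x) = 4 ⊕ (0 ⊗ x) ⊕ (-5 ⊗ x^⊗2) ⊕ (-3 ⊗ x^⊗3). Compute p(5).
p(5) = 4

A tropical monomial a ⊗ x^⊗i evaluates to a + i · x. Evaluating each term at x = 5:
  Term 0 contributes 4 + 0 · 5 = 4
  Term 1 contributes 0 + 1 · 5 = 5
  Term 2 contributes -5 + 2 · 5 = 5
  Term 3 contributes -3 + 3 · 5 = 12
p(5) = ⊕ of these = min[4, 5, 5, 12] = 4.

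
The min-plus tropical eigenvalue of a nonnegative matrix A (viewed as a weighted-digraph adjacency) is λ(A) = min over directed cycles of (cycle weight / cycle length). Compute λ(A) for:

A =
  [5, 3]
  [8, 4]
λ(A) = 4

Enumerate directed cycles and compute their means (weight / length). Sample:
  cycle 0 → 0: weight = 5, length = 1, mean = 5/1 ≈ 5.000
  cycle 1 → 1: weight = 4, length = 1, mean = 4/1 ≈ 4.000
  cycle 0 → 1 → 0: weight = 11, length = 2, mean = 11/2 ≈ 5.500
  cycle 1 → 0 → 1: weight = 11, length = 2, mean = 11/2 ≈ 5.500
Minimum mean = 4.000, attained e.g. along the cycle 1 → 1 with weight 4 and length 1. So λ(A) = 4/1 = 4.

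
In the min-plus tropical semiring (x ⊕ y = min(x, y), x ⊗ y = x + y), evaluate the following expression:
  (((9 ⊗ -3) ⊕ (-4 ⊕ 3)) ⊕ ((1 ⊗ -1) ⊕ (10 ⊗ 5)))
(((9 ⊗ -3) ⊕ (-4 ⊕ 3)) ⊕ ((1 ⊗ -1) ⊕ (10 ⊗ 5))) = -4

Expand innermost to outermost. Recall ⊕ takes the minimum of its arguments and ⊗ takes their sum. Working out the expression (((9 ⊗ -3) ⊕ (-4 ⊕ 3)) ⊕ ((1 ⊗ -1) ⊕ (10 ⊗ 5))) gives -4.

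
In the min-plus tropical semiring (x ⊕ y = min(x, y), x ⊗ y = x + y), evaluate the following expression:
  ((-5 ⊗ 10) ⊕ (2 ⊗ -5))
((-5 ⊗ 10) ⊕ (2 ⊗ -5)) = -3

Expand innermost to outermost. Recall ⊕ takes the minimum of its arguments and ⊗ takes their sum. Working out the expression ((-5 ⊗ 10) ⊕ (2 ⊗ -5)) gives -3.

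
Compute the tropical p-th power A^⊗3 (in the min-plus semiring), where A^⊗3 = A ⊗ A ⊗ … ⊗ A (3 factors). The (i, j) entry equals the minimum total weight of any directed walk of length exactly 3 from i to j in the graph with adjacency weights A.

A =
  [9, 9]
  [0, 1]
A^⊗3 =
  [10, 11]
  [2, 3]

Each entry (A^⊗3)_ij equals the minimum over all length-3 walks i = v_0 → v_1 → … → v_3 = j of Σ_t A[v_t][v_{t+1}]. For example, for (i, j) = (0, 1) we minimise over 4 possible intermediate vertex sequences; the minimum is 11, attained along the walk 0 → 1 → 1 → 1.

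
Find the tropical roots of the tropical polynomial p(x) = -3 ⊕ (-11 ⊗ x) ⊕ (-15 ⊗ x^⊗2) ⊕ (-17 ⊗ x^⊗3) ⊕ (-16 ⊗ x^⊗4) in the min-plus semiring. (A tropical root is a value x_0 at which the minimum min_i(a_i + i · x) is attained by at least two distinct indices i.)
Roots: {-1, 2, 4, 8}

Each tropical root is a break point of the lower envelope of the lines y = a_i + i · x (there are 5 lines, with slopes 0, 1, ..., 4). Only the lines that attain the minimum somewhere contribute to roots; other lines are dominated. Here the surviving (envelope) indices are i = 4, i = 3, i = 2, i = 1, i = 0.
Intersections between consecutive envelope lines give the roots: for adjacent envelope indices i < j the intersection is x = (a_i − a_j) / (j − i). Reading off the sorted break points: {-1, 2, 4, 8}.
Verification: at each break x_0, at least two indices attain the minimum of min_i(a_i + i · x_0).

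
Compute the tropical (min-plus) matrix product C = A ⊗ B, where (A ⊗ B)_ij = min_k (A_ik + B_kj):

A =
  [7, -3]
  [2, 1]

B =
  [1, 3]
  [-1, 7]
A ⊗ B =
  [-4, 4]
  [0, 5]

Apply the min-plus product entry-by-entry:
  C[0][0] = min over k of (A[0][0] + B[0][0] = 7 + 1 = 8, A[0][1] + B[1][0] = -3 + -1 = -4) = -4 (attained at k = 1)
  C[0][1] = min over k of (A[0][0] + B[0][1] = 7 + 3 = 10, A[0][1] + B[1][1] = -3 + 7 = 4) = 4 (attained at k = 1)
  C[1][0] = min over k of (A[1][0] + B[0][0] = 2 + 1 = 3, A[1][1] + B[1][0] = 1 + -1 = 0) = 0 (attained at k = 1)
  C[1][1] = min over k of (A[1][0] + B[0][1] = 2 + 3 = 5, A[1][1] + B[1][1] = 1 + 7 = 8) = 5 (attained at k = 0)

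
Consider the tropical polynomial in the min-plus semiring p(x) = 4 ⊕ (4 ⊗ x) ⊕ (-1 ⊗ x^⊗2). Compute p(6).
p(6) = 4

A tropical monomial a ⊗ x^⊗i evaluates to a + i · x. Evaluating each term at x = 6:
  Term 0 contributes 4 + 0 · 6 = 4
  Term 1 contributes 4 + 1 · 6 = 10
  Term 2 contributes -1 + 2 · 6 = 11
p(6) = ⊕ of these = min[4, 10, 11] = 4.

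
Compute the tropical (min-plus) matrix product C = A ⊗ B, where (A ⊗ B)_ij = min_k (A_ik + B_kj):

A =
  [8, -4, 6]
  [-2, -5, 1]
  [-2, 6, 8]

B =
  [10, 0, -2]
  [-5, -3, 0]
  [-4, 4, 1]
A ⊗ B =
  [-9, -7, -4]
  [-10, -8, -5]
  [1, -2, -4]

Apply the min-plus product entry-by-entry:
  C[0][0] = min over k of (A[0][0] + B[0][0] = 8 + 10 = 18, A[0][1] + B[1][0] = -4 + -5 = -9, A[0][2] + B[2][0] = 6 + -4 = 2) = -9 (attained at k = 1)
  C[0][1] = min over k of (A[0][0] + B[0][1] = 8 + 0 = 8, A[0][1] + B[1][1] = -4 + -3 = -7, A[0][2] + B[2][1] = 6 + 4 = 10) = -7 (attained at k = 1)
  C[0][2] = min over k of (A[0][0] + B[0][2] = 8 + -2 = 6, A[0][1] + B[1][2] = -4 + 0 = -4, A[0][2] + B[2][2] = 6 + 1 = 7) = -4 (attained at k = 1)
  C[1][0] = min over k of (A[1][0] + B[0][0] = -2 + 10 = 8, A[1][1] + B[1][0] = -5 + -5 = -10, A[1][2] + B[2][0] = 1 + -4 = -3) = -10 (attained at k = 1)
  C[1][1] = min over k of (A[1][0] + B[0][1] = -2 + 0 = -2, A[1][1] + B[1][1] = -5 + -3 = -8, A[1][2] + B[2][1] = 1 + 4 = 5) = -8 (attained at k = 1)
  C[1][2] = min over k of (A[1][0] + B[0][2] = -2 + -2 = -4, A[1][1] + B[1][2] = -5 + 0 = -5, A[1][2] + B[2][2] = 1 + 1 = 2) = -5 (attained at k = 1)
  C[2][0] = min over k of (A[2][0] + B[0][0] = -2 + 10 = 8, A[2][1] + B[1][0] = 6 + -5 = 1, A[2][2] + B[2][0] = 8 + -4 = 4) = 1 (attained at k = 1)
  C[2][1] = min over k of (A[2][0] + B[0][1] = -2 + 0 = -2, A[2][1] + B[1][1] = 6 + -3 = 3, A[2][2] + B[2][1] = 8 + 4 = 12) = -2 (attained at k = 0)
  C[2][2] = min over k of (A[2][0] + B[0][2] = -2 + -2 = -4, A[2][1] + B[1][2] = 6 + 0 = 6, A[2][2] + B[2][2] = 8 + 1 = 9) = -4 (attained at k = 0)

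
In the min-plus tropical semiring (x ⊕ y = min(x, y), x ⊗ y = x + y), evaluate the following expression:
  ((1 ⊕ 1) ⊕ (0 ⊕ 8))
((1 ⊕ 1) ⊕ (0 ⊕ 8)) = 0

Expand innermost to outermost. Recall ⊕ takes the minimum of its arguments and ⊗ takes their sum. Working out the expression ((1 ⊕ 1) ⊕ (0 ⊕ 8)) gives 0.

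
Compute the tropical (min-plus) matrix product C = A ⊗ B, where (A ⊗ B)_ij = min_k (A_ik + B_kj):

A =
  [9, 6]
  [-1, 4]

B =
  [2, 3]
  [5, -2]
A ⊗ B =
  [11, 4]
  [1, 2]

Apply the min-plus product entry-by-entry:
  C[0][0] = min over k of (A[0][0] + B[0][0] = 9 + 2 = 11, A[0][1] + B[1][0] = 6 + 5 = 11) = 11 (attained at k = 0)
  C[0][1] = min over k of (A[0][0] + B[0][1] = 9 + 3 = 12, A[0][1] + B[1][1] = 6 + -2 = 4) = 4 (attained at k = 1)
  C[1][0] = min over k of (A[1][0] + B[0][0] = -1 + 2 = 1, A[1][1] + B[1][0] = 4 + 5 = 9) = 1 (attained at k = 0)
  C[1][1] = min over k of (A[1][0] + B[0][1] = -1 + 3 = 2, A[1][1] + B[1][1] = 4 + -2 = 2) = 2 (attained at k = 0)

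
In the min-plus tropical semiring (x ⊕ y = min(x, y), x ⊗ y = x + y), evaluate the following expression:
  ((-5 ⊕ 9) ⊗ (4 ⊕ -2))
((-5 ⊕ 9) ⊗ (4 ⊕ -2)) = -7

Expand innermost to outermost. Recall ⊕ takes the minimum of its arguments and ⊗ takes their sum. Working out the expression ((-5 ⊕ 9) ⊗ (4 ⊕ -2)) gives -7.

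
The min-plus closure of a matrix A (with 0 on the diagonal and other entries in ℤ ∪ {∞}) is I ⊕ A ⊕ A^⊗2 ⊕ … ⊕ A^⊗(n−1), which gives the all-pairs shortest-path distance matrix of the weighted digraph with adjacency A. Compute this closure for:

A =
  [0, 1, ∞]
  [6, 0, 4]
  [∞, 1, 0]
Closure =
  [0, 1, 5]
  [6, 0, 4]
  [7, 1, 0]

This is the Floyd-Warshall all-pairs shortest-path computation. For each intermediate vertex k = 0, 1, …, 2, update dist[i][j] ← min(dist[i][j], dist[i][k] + dist[k][j]). The final matrix gives, for each (i, j), the minimum total weight of any directed path from i to j (possibly empty when i = j).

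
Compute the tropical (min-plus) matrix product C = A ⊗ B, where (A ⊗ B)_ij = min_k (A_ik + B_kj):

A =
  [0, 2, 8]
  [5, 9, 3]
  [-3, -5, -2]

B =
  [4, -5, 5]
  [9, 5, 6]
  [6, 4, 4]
A ⊗ B =
  [4, -5, 5]
  [9, 0, 7]
  [1, -8, 1]

Apply the min-plus product entry-by-entry:
  C[0][0] = min over k of (A[0][0] + B[0][0] = 0 + 4 = 4, A[0][1] + B[1][0] = 2 + 9 = 11, A[0][2] + B[2][0] = 8 + 6 = 14) = 4 (attained at k = 0)
  C[0][1] = min over k of (A[0][0] + B[0][1] = 0 + -5 = -5, A[0][1] + B[1][1] = 2 + 5 = 7, A[0][2] + B[2][1] = 8 + 4 = 12) = -5 (attained at k = 0)
  C[0][2] = min over k of (A[0][0] + B[0][2] = 0 + 5 = 5, A[0][1] + B[1][2] = 2 + 6 = 8, A[0][2] + B[2][2] = 8 + 4 = 12) = 5 (attained at k = 0)
  C[1][0] = min over k of (A[1][0] + B[0][0] = 5 + 4 = 9, A[1][1] + B[1][0] = 9 + 9 = 18, A[1][2] + B[2][0] = 3 + 6 = 9) = 9 (attained at k = 0)
  C[1][1] = min over k of (A[1][0] + B[0][1] = 5 + -5 = 0, A[1][1] + B[1][1] = 9 + 5 = 14, A[1][2] + B[2][1] = 3 + 4 = 7) = 0 (attained at k = 0)
  C[1][2] = min over k of (A[1][0] + B[0][2] = 5 + 5 = 10, A[1][1] + B[1][2] = 9 + 6 = 15, A[1][2] + B[2][2] = 3 + 4 = 7) = 7 (attained at k = 2)
  C[2][0] = min over k of (A[2][0] + B[0][0] = -3 + 4 = 1, A[2][1] + B[1][0] = -5 + 9 = 4, A[2][2] + B[2][0] = -2 + 6 = 4) = 1 (attained at k = 0)
  C[2][1] = min over k of (A[2][0] + B[0][1] = -3 + -5 = -8, A[2][1] + B[1][1] = -5 + 5 = 0, A[2][2] + B[2][1] = -2 + 4 = 2) = -8 (attained at k = 0)
  C[2][2] = min over k of (A[2][0] + B[0][2] = -3 + 5 = 2, A[2][1] + B[1][2] = -5 + 6 = 1, A[2][2] + B[2][2] = -2 + 4 = 2) = 1 (attained at k = 1)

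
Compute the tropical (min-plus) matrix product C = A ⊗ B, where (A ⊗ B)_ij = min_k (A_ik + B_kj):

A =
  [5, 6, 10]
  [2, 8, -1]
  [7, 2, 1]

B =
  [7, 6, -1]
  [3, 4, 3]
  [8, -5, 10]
A ⊗ B =
  [9, 5, 4]
  [7, -6, 1]
  [5, -4, 5]

Apply the min-plus product entry-by-entry:
  C[0][0] = min over k of (A[0][0] + B[0][0] = 5 + 7 = 12, A[0][1] + B[1][0] = 6 + 3 = 9, A[0][2] + B[2][0] = 10 + 8 = 18) = 9 (attained at k = 1)
  C[0][1] = min over k of (A[0][0] + B[0][1] = 5 + 6 = 11, A[0][1] + B[1][1] = 6 + 4 = 10, A[0][2] + B[2][1] = 10 + -5 = 5) = 5 (attained at k = 2)
  C[0][2] = min over k of (A[0][0] + B[0][2] = 5 + -1 = 4, A[0][1] + B[1][2] = 6 + 3 = 9, A[0][2] + B[2][2] = 10 + 10 = 20) = 4 (attained at k = 0)
  C[1][0] = min over k of (A[1][0] + B[0][0] = 2 + 7 = 9, A[1][1] + B[1][0] = 8 + 3 = 11, A[1][2] + B[2][0] = -1 + 8 = 7) = 7 (attained at k = 2)
  C[1][1] = min over k of (A[1][0] + B[0][1] = 2 + 6 = 8, A[1][1] + B[1][1] = 8 + 4 = 12, A[1][2] + B[2][1] = -1 + -5 = -6) = -6 (attained at k = 2)
  C[1][2] = min over k of (A[1][0] + B[0][2] = 2 + -1 = 1, A[1][1] + B[1][2] = 8 + 3 = 11, A[1][2] + B[2][2] = -1 + 10 = 9) = 1 (attained at k = 0)
  C[2][0] = min over k of (A[2][0] + B[0][0] = 7 + 7 = 14, A[2][1] + B[1][0] = 2 + 3 = 5, A[2][2] + B[2][0] = 1 + 8 = 9) = 5 (attained at k = 1)
  C[2][1] = min over k of (A[2][0] + B[0][1] = 7 + 6 = 13, A[2][1] + B[1][1] = 2 + 4 = 6, A[2][2] + B[2][1] = 1 + -5 = -4) = -4 (attained at k = 2)
  C[2][2] = min over k of (A[2][0] + B[0][2] = 7 + -1 = 6, A[2][1] + B[1][2] = 2 + 3 = 5, A[2][2] + B[2][2] = 1 + 10 = 11) = 5 (attained at k = 1)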